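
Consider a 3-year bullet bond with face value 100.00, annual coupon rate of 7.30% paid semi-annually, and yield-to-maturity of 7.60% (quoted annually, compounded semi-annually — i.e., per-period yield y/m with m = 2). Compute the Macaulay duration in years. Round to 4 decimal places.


Coupon per period c = face * coupon_rate / m = 3.650000
Periods per year m = 2; per-period yield y/m = 0.038000
Number of cashflows N = 6
Cashflows (t years, CF_t, discount factor 1/(1+y/m)^(m*t), PV):
  t = 0.5000: CF_t = 3.650000, DF = 0.963391, PV = 3.516378
  t = 1.0000: CF_t = 3.650000, DF = 0.928122, PV = 3.387647
  t = 1.5000: CF_t = 3.650000, DF = 0.894145, PV = 3.263629
  t = 2.0000: CF_t = 3.650000, DF = 0.861411, PV = 3.144151
  t = 2.5000: CF_t = 3.650000, DF = 0.829876, PV = 3.029048
  t = 3.0000: CF_t = 103.650000, DF = 0.799495, PV = 82.867681
Price P = sum_t PV_t = 99.208534
Macaulay numerator sum_t t * PV_t:
  t * PV_t at t = 0.5000: 1.758189
  t * PV_t at t = 1.0000: 3.387647
  t * PV_t at t = 1.5000: 4.895444
  t * PV_t at t = 2.0000: 6.288303
  t * PV_t at t = 2.5000: 7.572619
  t * PV_t at t = 3.0000: 248.603043
Macaulay duration D = (sum_t t * PV_t) / P = 272.505244 / 99.208534 = 2.746792

Answer: Macaulay duration = 2.7468 years


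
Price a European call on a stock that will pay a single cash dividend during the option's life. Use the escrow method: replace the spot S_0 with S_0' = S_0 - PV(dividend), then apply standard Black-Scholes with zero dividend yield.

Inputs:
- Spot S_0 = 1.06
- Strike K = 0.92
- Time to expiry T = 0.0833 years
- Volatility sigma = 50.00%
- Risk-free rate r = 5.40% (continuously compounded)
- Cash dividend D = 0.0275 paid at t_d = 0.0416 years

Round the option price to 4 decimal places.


Answer: Price = 0.1326

Derivation:
PV(D) = D * exp(-r * t_d) = 0.0275 * 0.99775612 = 0.02743829
S_0' = S_0 - PV(D) = 1.0600 - 0.02743829 = 1.03256171
d1 = (ln(S_0'/K) + (r + sigma^2/2)*T) / (sigma*sqrt(T)) = 0.90316883
d2 = d1 - sigma*sqrt(T) = 0.75886014
exp(-rT) = 0.99551190
N(d1) = 0.81678185; N(d2) = 0.77603189
C = S_0' * N(d1) - K * exp(-rT) * N(d2) = 1.03256171 * 0.81678185 - 0.9200 * 0.99551190 * 0.77603189 = 0.1326


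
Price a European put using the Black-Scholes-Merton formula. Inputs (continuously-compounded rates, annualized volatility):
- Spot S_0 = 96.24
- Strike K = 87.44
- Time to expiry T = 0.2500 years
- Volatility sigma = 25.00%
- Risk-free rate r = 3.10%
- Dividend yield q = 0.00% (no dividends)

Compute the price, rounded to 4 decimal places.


Answer: Price = 1.3024

Derivation:
d1 = (ln(S/K) + (r - q + 0.5*sigma^2) * T) / (sigma * sqrt(T)) = 0.89163782
d2 = d1 - sigma * sqrt(T) = 0.76663782
exp(-rT) = 0.99227995; exp(-qT) = 1.00000000
P = K * exp(-rT) * N(-d2) - S_0 * exp(-qT) * N(-d1)
N(-d1) = 0.18629355; N(-d2) = 0.22164844
P = 87.4400 * 0.99227995 * 0.22164844 - 96.2400 * 1.00000000 * 0.18629355 = 1.3024


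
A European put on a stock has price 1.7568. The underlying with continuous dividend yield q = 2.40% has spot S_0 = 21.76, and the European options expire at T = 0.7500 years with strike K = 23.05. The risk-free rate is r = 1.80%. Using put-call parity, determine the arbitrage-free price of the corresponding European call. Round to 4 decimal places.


Answer: Call price = 0.3877

Derivation:
Put-call parity: C - P = S_0 * exp(-qT) - K * exp(-rT).
S_0 * exp(-qT) = 21.7600 * 0.98216103 = 21.37182406
K * exp(-rT) = 23.0500 * 0.98659072 = 22.74091601
C = P + S*exp(-qT) - K*exp(-rT)
C = 1.7568 + 21.37182406 - 22.74091601 = 0.3877


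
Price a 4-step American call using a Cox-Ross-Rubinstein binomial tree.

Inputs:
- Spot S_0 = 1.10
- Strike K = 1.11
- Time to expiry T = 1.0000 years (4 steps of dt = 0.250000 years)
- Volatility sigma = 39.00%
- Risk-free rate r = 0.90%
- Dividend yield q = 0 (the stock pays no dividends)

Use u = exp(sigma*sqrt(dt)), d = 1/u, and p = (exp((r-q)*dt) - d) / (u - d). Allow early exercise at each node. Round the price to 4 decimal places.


Answer: Price = V(0,0) = 0.1616

Derivation:
dt = T/N = 0.250000
u = exp(sigma*sqrt(dt)) = 1.215311; d = 1/u = 0.822835
p = (exp((r-q)*dt) - d) / (u - d) = 0.457143
Discount per step: exp(-r*dt) = 0.997753
Stock lattice S(k, i) with i counting down-moves:
  k=0: S(0,0) = 1.1000
  k=1: S(1,0) = 1.3368; S(1,1) = 0.9051
  k=2: S(2,0) = 1.6247; S(2,1) = 1.1000; S(2,2) = 0.7448
  k=3: S(3,0) = 1.9745; S(3,1) = 1.3368; S(3,2) = 0.9051; S(3,3) = 0.6128
  k=4: S(4,0) = 2.3996; S(4,1) = 1.6247; S(4,2) = 1.1000; S(4,3) = 0.7448; S(4,4) = 0.5042
Terminal payoffs V(N, i) = max(S_T - K, 0):
  V(4,0) = 1.289619; V(4,1) = 0.514679; V(4,2) = 0.000000; V(4,3) = 0.000000; V(4,4) = 0.000000
Backward induction: V(k, i) = exp(-r*dt) * [p * V(k+1, i) + (1-p) * V(k+1, i+1)]; then take max(V_cont, immediate exercise) for American.
  V(3,0) = exp(-r*dt) * [p*1.289619 + (1-p)*0.514679] = 0.866985; exercise = 0.864490; V(3,0) = max -> 0.866985
  V(3,1) = exp(-r*dt) * [p*0.514679 + (1-p)*0.000000] = 0.234753; exercise = 0.226842; V(3,1) = max -> 0.234753
  V(3,2) = exp(-r*dt) * [p*0.000000 + (1-p)*0.000000] = 0.000000; exercise = 0.000000; V(3,2) = max -> 0.000000
  V(3,3) = exp(-r*dt) * [p*0.000000 + (1-p)*0.000000] = 0.000000; exercise = 0.000000; V(3,3) = max -> 0.000000
  V(2,0) = exp(-r*dt) * [p*0.866985 + (1-p)*0.234753] = 0.522596; exercise = 0.514679; V(2,0) = max -> 0.522596
  V(2,1) = exp(-r*dt) * [p*0.234753 + (1-p)*0.000000] = 0.107075; exercise = 0.000000; V(2,1) = max -> 0.107075
  V(2,2) = exp(-r*dt) * [p*0.000000 + (1-p)*0.000000] = 0.000000; exercise = 0.000000; V(2,2) = max -> 0.000000
  V(1,0) = exp(-r*dt) * [p*0.522596 + (1-p)*0.107075] = 0.296360; exercise = 0.226842; V(1,0) = max -> 0.296360
  V(1,1) = exp(-r*dt) * [p*0.107075 + (1-p)*0.000000] = 0.048838; exercise = 0.000000; V(1,1) = max -> 0.048838
  V(0,0) = exp(-r*dt) * [p*0.296360 + (1-p)*0.048838] = 0.161627; exercise = 0.000000; V(0,0) = max -> 0.161627


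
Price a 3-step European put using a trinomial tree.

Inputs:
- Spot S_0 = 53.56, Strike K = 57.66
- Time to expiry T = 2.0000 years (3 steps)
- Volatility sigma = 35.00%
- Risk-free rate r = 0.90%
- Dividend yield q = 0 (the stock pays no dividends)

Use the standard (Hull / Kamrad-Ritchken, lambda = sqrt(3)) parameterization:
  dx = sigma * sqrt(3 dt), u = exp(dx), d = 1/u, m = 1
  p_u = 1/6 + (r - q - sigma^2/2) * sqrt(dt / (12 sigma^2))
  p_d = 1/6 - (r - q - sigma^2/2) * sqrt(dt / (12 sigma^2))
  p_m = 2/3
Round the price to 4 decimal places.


Answer: Price = V(0,0) = 12.0163

Derivation:
dt = T/N = 0.666667; dx = sigma*sqrt(3*dt) = 0.494975
u = exp(dx) = 1.640457; d = 1/u = 0.609586
p_u = 0.131480, p_m = 0.666667, p_d = 0.201854
Discount per step: exp(-r*dt) = 0.994018
Stock lattice S(k, j) with j the centered position index:
  k=0: S(0,+0) = 53.5600
  k=1: S(1,-1) = 32.6494; S(1,+0) = 53.5600; S(1,+1) = 87.8629
  k=2: S(2,-2) = 19.9027; S(2,-1) = 32.6494; S(2,+0) = 53.5600; S(2,+1) = 87.8629; S(2,+2) = 144.1352
  k=3: S(3,-3) = 12.1324; S(3,-2) = 19.9027; S(3,-1) = 32.6494; S(3,+0) = 53.5600; S(3,+1) = 87.8629; S(3,+2) = 144.1352; S(3,+3) = 236.4476
Terminal payoffs V(N, j) = max(K - S_T, 0):
  V(3,-3) = 45.527616; V(3,-2) = 37.757347; V(3,-1) = 25.010558; V(3,+0) = 4.100000; V(3,+1) = 0.000000; V(3,+2) = 0.000000; V(3,+3) = 0.000000
Backward induction: V(k, j) = exp(-r*dt) * [p_u * V(k+1, j+1) + p_m * V(k+1, j) + p_d * V(k+1, j-1)]
  V(2,-2) = exp(-r*dt) * [p_u*25.010558 + p_m*37.757347 + p_d*45.527616] = 37.424638
  V(2,-1) = exp(-r*dt) * [p_u*4.100000 + p_m*25.010558 + p_d*37.757347] = 24.685671
  V(2,+0) = exp(-r*dt) * [p_u*0.000000 + p_m*4.100000 + p_d*25.010558] = 7.735255
  V(2,+1) = exp(-r*dt) * [p_u*0.000000 + p_m*0.000000 + p_d*4.100000] = 0.822649
  V(2,+2) = exp(-r*dt) * [p_u*0.000000 + p_m*0.000000 + p_d*0.000000] = 0.000000
  V(1,-1) = exp(-r*dt) * [p_u*7.735255 + p_m*24.685671 + p_d*37.424638] = 24.878721
  V(1,+0) = exp(-r*dt) * [p_u*0.822649 + p_m*7.735255 + p_d*24.685671] = 10.186587
  V(1,+1) = exp(-r*dt) * [p_u*0.000000 + p_m*0.822649 + p_d*7.735255] = 2.097201
  V(0,+0) = exp(-r*dt) * [p_u*2.097201 + p_m*10.186587 + p_d*24.878721] = 12.016344


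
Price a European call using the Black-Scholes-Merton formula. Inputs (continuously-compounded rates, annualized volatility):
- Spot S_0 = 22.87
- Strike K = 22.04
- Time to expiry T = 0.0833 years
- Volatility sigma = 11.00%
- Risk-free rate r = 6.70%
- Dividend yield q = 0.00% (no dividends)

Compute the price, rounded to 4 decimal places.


Answer: Price = 0.9824

Derivation:
d1 = (ln(S/K) + (r - q + 0.5*sigma^2) * T) / (sigma * sqrt(T)) = 1.35606042
d2 = d1 - sigma * sqrt(T) = 1.32431251
exp(-rT) = 0.99443445; exp(-qT) = 1.00000000
C = S_0 * exp(-qT) * N(d1) - K * exp(-rT) * N(d2)
N(d1) = 0.91246003; N(d2) = 0.90730036
C = 22.8700 * 1.00000000 * 0.91246003 - 22.0400 * 0.99443445 * 0.90730036 = 0.9824


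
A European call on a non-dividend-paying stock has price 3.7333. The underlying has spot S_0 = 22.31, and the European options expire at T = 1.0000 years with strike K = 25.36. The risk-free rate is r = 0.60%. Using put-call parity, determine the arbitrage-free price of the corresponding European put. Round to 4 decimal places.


Put-call parity: C - P = S_0 * exp(-qT) - K * exp(-rT).
S_0 * exp(-qT) = 22.3100 * 1.00000000 = 22.31000000
K * exp(-rT) = 25.3600 * 0.99401796 = 25.20829557
P = C - S*exp(-qT) + K*exp(-rT)
P = 3.7333 - 22.31000000 + 25.20829557 = 6.6316

Answer: Put price = 6.6316


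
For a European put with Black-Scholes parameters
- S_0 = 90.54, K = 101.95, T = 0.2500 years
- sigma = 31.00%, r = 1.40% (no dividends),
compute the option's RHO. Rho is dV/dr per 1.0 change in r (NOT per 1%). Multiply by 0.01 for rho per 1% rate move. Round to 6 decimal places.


d1 = -0.6656661614; d2 = -0.8206661614
phi(d1) = 0.3196609896; exp(-qT) = 1.0000000000; exp(-rT) = 0.9965061179
N(-d2) = 0.7940817748
Rho = -K*T*exp(-rT)*N(-d2) = -101.9500 * 0.2500 * 0.9965061179 * 0.7940817748 = -20.168446

Answer: Rho = -20.168446


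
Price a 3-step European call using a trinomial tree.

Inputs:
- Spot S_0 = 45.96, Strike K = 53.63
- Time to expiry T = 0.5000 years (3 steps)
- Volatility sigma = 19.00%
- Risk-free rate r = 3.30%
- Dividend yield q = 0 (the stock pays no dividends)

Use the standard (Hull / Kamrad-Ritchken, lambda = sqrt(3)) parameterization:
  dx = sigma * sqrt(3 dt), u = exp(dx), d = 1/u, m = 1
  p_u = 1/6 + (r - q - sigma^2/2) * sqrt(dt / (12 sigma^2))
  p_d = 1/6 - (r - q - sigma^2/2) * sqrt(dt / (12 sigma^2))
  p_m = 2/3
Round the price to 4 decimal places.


dt = T/N = 0.166667; dx = sigma*sqrt(3*dt) = 0.134350
u = exp(dx) = 1.143793; d = 1/u = 0.874284
p_u = 0.175940, p_m = 0.666667, p_d = 0.157394
Discount per step: exp(-r*dt) = 0.994515
Stock lattice S(k, j) with j the centered position index:
  k=0: S(0,+0) = 45.9600
  k=1: S(1,-1) = 40.1821; S(1,+0) = 45.9600; S(1,+1) = 52.5687
  k=2: S(2,-2) = 35.1305; S(2,-1) = 40.1821; S(2,+0) = 45.9600; S(2,+1) = 52.5687; S(2,+2) = 60.1278
  k=3: S(3,-3) = 30.7141; S(3,-2) = 35.1305; S(3,-1) = 40.1821; S(3,+0) = 45.9600; S(3,+1) = 52.5687; S(3,+2) = 60.1278; S(3,+3) = 68.7738
Terminal payoffs V(N, j) = max(S_T - K, 0):
  V(3,-3) = 0.000000; V(3,-2) = 0.000000; V(3,-1) = 0.000000; V(3,+0) = 0.000000; V(3,+1) = 0.000000; V(3,+2) = 6.497784; V(3,+3) = 15.143763
Backward induction: V(k, j) = exp(-r*dt) * [p_u * V(k+1, j+1) + p_m * V(k+1, j) + p_d * V(k+1, j-1)]
  V(2,-2) = exp(-r*dt) * [p_u*0.000000 + p_m*0.000000 + p_d*0.000000] = 0.000000
  V(2,-1) = exp(-r*dt) * [p_u*0.000000 + p_m*0.000000 + p_d*0.000000] = 0.000000
  V(2,+0) = exp(-r*dt) * [p_u*0.000000 + p_m*0.000000 + p_d*0.000000] = 0.000000
  V(2,+1) = exp(-r*dt) * [p_u*6.497784 + p_m*0.000000 + p_d*0.000000] = 1.136948
  V(2,+2) = exp(-r*dt) * [p_u*15.143763 + p_m*6.497784 + p_d*0.000000] = 6.957871
  V(1,-1) = exp(-r*dt) * [p_u*0.000000 + p_m*0.000000 + p_d*0.000000] = 0.000000
  V(1,+0) = exp(-r*dt) * [p_u*1.136948 + p_m*0.000000 + p_d*0.000000] = 0.198937
  V(1,+1) = exp(-r*dt) * [p_u*6.957871 + p_m*1.136948 + p_d*0.000000] = 1.971259
  V(0,+0) = exp(-r*dt) * [p_u*1.971259 + p_m*0.198937 + p_d*0.000000] = 0.476818

Answer: Price = V(0,0) = 0.4768


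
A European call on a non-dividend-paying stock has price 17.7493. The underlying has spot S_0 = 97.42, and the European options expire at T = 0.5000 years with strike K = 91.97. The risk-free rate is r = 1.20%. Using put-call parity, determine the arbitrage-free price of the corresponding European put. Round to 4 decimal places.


Put-call parity: C - P = S_0 * exp(-qT) - K * exp(-rT).
S_0 * exp(-qT) = 97.4200 * 1.00000000 = 97.42000000
K * exp(-rT) = 91.9700 * 0.99401796 = 91.41983215
P = C - S*exp(-qT) + K*exp(-rT)
P = 17.7493 - 97.42000000 + 91.41983215 = 11.7491

Answer: Put price = 11.7491


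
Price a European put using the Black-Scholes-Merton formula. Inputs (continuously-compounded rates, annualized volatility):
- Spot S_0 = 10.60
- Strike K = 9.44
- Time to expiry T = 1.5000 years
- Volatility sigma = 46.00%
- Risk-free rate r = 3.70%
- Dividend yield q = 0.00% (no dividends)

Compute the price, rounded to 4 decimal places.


d1 = (ln(S/K) + (r - q + 0.5*sigma^2) * T) / (sigma * sqrt(T)) = 0.58592153
d2 = d1 - sigma * sqrt(T) = 0.02253889
exp(-rT) = 0.94601202; exp(-qT) = 1.00000000
P = K * exp(-rT) * N(-d2) - S_0 * exp(-qT) * N(-d1)
N(-d1) = 0.27896412; N(-d2) = 0.49100904
P = 9.4400 * 0.94601202 * 0.49100904 - 10.6000 * 1.00000000 * 0.27896412 = 1.4279

Answer: Price = 1.4279


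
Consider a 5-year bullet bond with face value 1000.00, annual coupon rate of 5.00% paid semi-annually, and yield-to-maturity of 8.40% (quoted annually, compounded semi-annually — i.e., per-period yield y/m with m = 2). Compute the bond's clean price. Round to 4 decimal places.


Coupon per period c = face * coupon_rate / m = 25.000000
Periods per year m = 2; per-period yield y/m = 0.042000
Number of cashflows N = 10
Cashflows (t years, CF_t, discount factor 1/(1+y/m)^(m*t), PV):
  t = 0.5000: CF_t = 25.000000, DF = 0.959693, PV = 23.992322
  t = 1.0000: CF_t = 25.000000, DF = 0.921010, PV = 23.025261
  t = 1.5000: CF_t = 25.000000, DF = 0.883887, PV = 22.097180
  t = 2.0000: CF_t = 25.000000, DF = 0.848260, PV = 21.206507
  t = 2.5000: CF_t = 25.000000, DF = 0.814069, PV = 20.351734
  t = 3.0000: CF_t = 25.000000, DF = 0.781257, PV = 19.531414
  t = 3.5000: CF_t = 25.000000, DF = 0.749766, PV = 18.744160
  t = 4.0000: CF_t = 25.000000, DF = 0.719545, PV = 17.988637
  t = 4.5000: CF_t = 25.000000, DF = 0.690543, PV = 17.263567
  t = 5.0000: CF_t = 1025.000000, DF = 0.662709, PV = 679.276634
Price P = sum_t PV_t = 863.477416

Answer: Price = 863.4774


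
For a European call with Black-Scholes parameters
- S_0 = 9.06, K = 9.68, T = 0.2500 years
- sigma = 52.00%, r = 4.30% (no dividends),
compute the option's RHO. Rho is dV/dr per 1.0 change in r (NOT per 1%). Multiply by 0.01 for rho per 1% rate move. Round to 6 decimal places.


d1 = -0.0832414663; d2 = -0.3432414663
phi(d1) = 0.3975625081; exp(-qT) = 1.0000000000; exp(-rT) = 0.9893075748
N(d2) = 0.3657084059
Rho = K*T*exp(-rT)*N(d2) = 9.6800 * 0.2500 * 0.9893075748 * 0.3657084059 = 0.875551

Answer: Rho = 0.875551


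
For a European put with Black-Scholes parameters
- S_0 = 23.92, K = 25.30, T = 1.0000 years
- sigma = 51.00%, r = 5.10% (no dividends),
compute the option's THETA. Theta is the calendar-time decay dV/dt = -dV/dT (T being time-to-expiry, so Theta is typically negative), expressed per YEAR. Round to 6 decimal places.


d1 = 0.2450206536; d2 = -0.2649793464
phi(d1) = 0.3871449557; exp(-qT) = 1.0000000000; exp(-rT) = 0.9502786705
Theta = -S*exp(-qT)*phi(d1)*sigma/(2*sqrt(T)) + r*K*exp(-rT)*N(-d2) - q*S*exp(-qT)*N(-d1)
N(-d1) = 0.4032202197; N(-d2) = 0.6044873138; sqrt(T) = 1.0000000000
Term 1 = -23.9200 * 1.0000000000 * 0.3871449557 * 0.5100 / (2 * 1.0000000000) = -2.3614293718
Term 2 = 0.0510 * 25.3000 * 0.9502786705 * 0.6044873138 = 0.7411888366
Term 3 = 0 (no dividend yield, q = 0)
Theta = -2.3614293718 + (0.7411888366) + (0.0000000000) = -1.620241

Answer: Theta = -1.620241


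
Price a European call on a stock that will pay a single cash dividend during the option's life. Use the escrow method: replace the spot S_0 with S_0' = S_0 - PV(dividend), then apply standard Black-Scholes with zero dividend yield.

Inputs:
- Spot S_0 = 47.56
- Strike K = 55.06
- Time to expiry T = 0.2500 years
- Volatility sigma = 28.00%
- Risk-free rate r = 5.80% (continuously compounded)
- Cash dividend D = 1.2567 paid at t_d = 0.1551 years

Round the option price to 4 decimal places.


PV(D) = D * exp(-r * t_d) = 1.2567 * 0.99104454 = 1.24544567
S_0' = S_0 - PV(D) = 47.5600 - 1.24544567 = 46.31455433
d1 = (ln(S_0'/K) + (r + sigma^2/2)*T) / (sigma*sqrt(T)) = -1.06190886
d2 = d1 - sigma*sqrt(T) = -1.20190886
exp(-rT) = 0.98560462
N(d1) = 0.14413853; N(d2) = 0.11469942
C = S_0' * N(d1) - K * exp(-rT) * N(d2) = 46.31455433 * 0.14413853 - 55.0600 * 0.98560462 * 0.11469942 = 0.4513

Answer: Price = 0.4513


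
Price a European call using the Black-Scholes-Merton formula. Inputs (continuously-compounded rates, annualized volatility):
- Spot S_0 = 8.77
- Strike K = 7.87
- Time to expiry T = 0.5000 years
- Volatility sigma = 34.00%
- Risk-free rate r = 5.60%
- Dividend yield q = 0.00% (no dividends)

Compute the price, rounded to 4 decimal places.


Answer: Price = 1.4665

Derivation:
d1 = (ln(S/K) + (r - q + 0.5*sigma^2) * T) / (sigma * sqrt(T)) = 0.68705300
d2 = d1 - sigma * sqrt(T) = 0.44663669
exp(-rT) = 0.97238837; exp(-qT) = 1.00000000
C = S_0 * exp(-qT) * N(d1) - K * exp(-rT) * N(d2)
N(d1) = 0.75397533; N(d2) = 0.67243130
C = 8.7700 * 1.00000000 * 0.75397533 - 7.8700 * 0.97238837 * 0.67243130 = 1.4665


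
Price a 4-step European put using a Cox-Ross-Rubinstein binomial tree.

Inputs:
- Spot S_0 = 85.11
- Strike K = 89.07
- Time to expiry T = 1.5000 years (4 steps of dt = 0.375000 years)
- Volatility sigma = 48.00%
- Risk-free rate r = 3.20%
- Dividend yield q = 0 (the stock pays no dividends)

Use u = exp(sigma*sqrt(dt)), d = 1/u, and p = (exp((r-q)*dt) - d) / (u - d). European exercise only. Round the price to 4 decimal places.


Answer: Price = V(0,0) = 19.0044

Derivation:
dt = T/N = 0.375000
u = exp(sigma*sqrt(dt)) = 1.341702; d = 1/u = 0.745322
p = (exp((r-q)*dt) - d) / (u - d) = 0.447282
Discount per step: exp(-r*dt) = 0.988072
Stock lattice S(k, i) with i counting down-moves:
  k=0: S(0,0) = 85.1100
  k=1: S(1,0) = 114.1922; S(1,1) = 63.4344
  k=2: S(2,0) = 153.2119; S(2,1) = 85.1100; S(2,2) = 47.2790
  k=3: S(3,0) = 205.5647; S(3,1) = 114.1922; S(3,2) = 63.4344; S(3,3) = 35.2381
  k=4: S(4,0) = 275.8065; S(4,1) = 153.2119; S(4,2) = 85.1100; S(4,3) = 47.2790; S(4,4) = 26.2637
Terminal payoffs V(N, i) = max(K - S_T, 0):
  V(4,0) = 0.000000; V(4,1) = 0.000000; V(4,2) = 3.960000; V(4,3) = 41.790963; V(4,4) = 62.806255
Backward induction: V(k, i) = exp(-r*dt) * [p * V(k+1, i) + (1-p) * V(k+1, i+1)].
  V(3,0) = exp(-r*dt) * [p*0.000000 + (1-p)*0.000000] = 0.000000
  V(3,1) = exp(-r*dt) * [p*0.000000 + (1-p)*3.960000] = 2.162653
  V(3,2) = exp(-r*dt) * [p*3.960000 + (1-p)*41.790963] = 24.573181
  V(3,3) = exp(-r*dt) * [p*41.790963 + (1-p)*62.806255] = 52.769435
  V(2,0) = exp(-r*dt) * [p*0.000000 + (1-p)*2.162653] = 1.181078
  V(2,1) = exp(-r*dt) * [p*2.162653 + (1-p)*24.573181] = 14.375796
  V(2,2) = exp(-r*dt) * [p*24.573181 + (1-p)*52.769435] = 39.678731
  V(1,0) = exp(-r*dt) * [p*1.181078 + (1-p)*14.375796] = 8.372949
  V(1,1) = exp(-r*dt) * [p*14.375796 + (1-p)*39.678731] = 28.022871
  V(0,0) = exp(-r*dt) * [p*8.372949 + (1-p)*28.022871] = 19.004379


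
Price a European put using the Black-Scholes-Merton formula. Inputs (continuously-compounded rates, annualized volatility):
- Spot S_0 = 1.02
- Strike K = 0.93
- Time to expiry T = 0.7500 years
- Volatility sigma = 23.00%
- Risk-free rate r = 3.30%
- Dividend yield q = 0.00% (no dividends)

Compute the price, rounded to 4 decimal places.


d1 = (ln(S/K) + (r - q + 0.5*sigma^2) * T) / (sigma * sqrt(T)) = 0.68760319
d2 = d1 - sigma * sqrt(T) = 0.48841734
exp(-rT) = 0.97555377; exp(-qT) = 1.00000000
P = K * exp(-rT) * N(-d2) - S_0 * exp(-qT) * N(-d1)
N(-d1) = 0.24585135; N(-d2) = 0.31262713
P = 0.9300 * 0.97555377 * 0.31262713 - 1.0200 * 1.00000000 * 0.24585135 = 0.0329

Answer: Price = 0.0329


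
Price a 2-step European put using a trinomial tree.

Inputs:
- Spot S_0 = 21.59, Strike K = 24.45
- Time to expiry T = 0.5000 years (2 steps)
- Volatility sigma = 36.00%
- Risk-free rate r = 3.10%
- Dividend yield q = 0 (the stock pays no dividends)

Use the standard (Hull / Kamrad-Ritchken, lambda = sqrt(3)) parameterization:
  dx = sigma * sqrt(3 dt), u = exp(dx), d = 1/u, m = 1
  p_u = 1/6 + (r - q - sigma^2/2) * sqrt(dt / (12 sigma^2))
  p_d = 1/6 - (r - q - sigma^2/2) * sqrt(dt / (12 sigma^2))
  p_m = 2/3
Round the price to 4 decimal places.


Answer: Price = V(0,0) = 3.8636

Derivation:
dt = T/N = 0.250000; dx = sigma*sqrt(3*dt) = 0.311769
u = exp(dx) = 1.365839; d = 1/u = 0.732151
p_u = 0.153115, p_m = 0.666667, p_d = 0.180218
Discount per step: exp(-r*dt) = 0.992280
Stock lattice S(k, j) with j the centered position index:
  k=0: S(0,+0) = 21.5900
  k=1: S(1,-1) = 15.8071; S(1,+0) = 21.5900; S(1,+1) = 29.4885
  k=2: S(2,-2) = 11.5732; S(2,-1) = 15.8071; S(2,+0) = 21.5900; S(2,+1) = 29.4885; S(2,+2) = 40.2765
Terminal payoffs V(N, j) = max(K - S_T, 0):
  V(2,-2) = 12.876801; V(2,-1) = 8.642870; V(2,+0) = 2.860000; V(2,+1) = 0.000000; V(2,+2) = 0.000000
Backward induction: V(k, j) = exp(-r*dt) * [p_u * V(k+1, j+1) + p_m * V(k+1, j) + p_d * V(k+1, j-1)]
  V(1,-1) = exp(-r*dt) * [p_u*2.860000 + p_m*8.642870 + p_d*12.876801] = 8.454680
  V(1,+0) = exp(-r*dt) * [p_u*0.000000 + p_m*2.860000 + p_d*8.642870] = 3.437526
  V(1,+1) = exp(-r*dt) * [p_u*0.000000 + p_m*0.000000 + p_d*2.860000] = 0.511445
  V(0,+0) = exp(-r*dt) * [p_u*0.511445 + p_m*3.437526 + p_d*8.454680] = 3.863623


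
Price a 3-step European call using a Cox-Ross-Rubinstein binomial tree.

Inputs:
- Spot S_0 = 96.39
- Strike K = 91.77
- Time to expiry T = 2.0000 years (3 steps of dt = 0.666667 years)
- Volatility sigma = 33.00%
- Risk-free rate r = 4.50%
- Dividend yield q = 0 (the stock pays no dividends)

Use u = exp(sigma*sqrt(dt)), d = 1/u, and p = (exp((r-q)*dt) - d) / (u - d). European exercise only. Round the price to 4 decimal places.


dt = T/N = 0.666667
u = exp(sigma*sqrt(dt)) = 1.309236; d = 1/u = 0.763804
p = (exp((r-q)*dt) - d) / (u - d) = 0.488879
Discount per step: exp(-r*dt) = 0.970446
Stock lattice S(k, i) with i counting down-moves:
  k=0: S(0,0) = 96.3900
  k=1: S(1,0) = 126.1973; S(1,1) = 73.6231
  k=2: S(2,0) = 165.2220; S(2,1) = 96.3900; S(2,2) = 56.2336
  k=3: S(3,0) = 216.3147; S(3,1) = 126.1973; S(3,2) = 73.6231; S(3,3) = 42.9515
Terminal payoffs V(N, i) = max(S_T - K, 0):
  V(3,0) = 124.544654; V(3,1) = 34.427272; V(3,2) = 0.000000; V(3,3) = 0.000000
Backward induction: V(k, i) = exp(-r*dt) * [p * V(k+1, i) + (1-p) * V(k+1, i+1)].
  V(2,0) = exp(-r*dt) * [p*124.544654 + (1-p)*34.427272] = 76.164243
  V(2,1) = exp(-r*dt) * [p*34.427272 + (1-p)*0.000000] = 16.333354
  V(2,2) = exp(-r*dt) * [p*0.000000 + (1-p)*0.000000] = 0.000000
  V(1,0) = exp(-r*dt) * [p*76.164243 + (1-p)*16.333354] = 44.236240
  V(1,1) = exp(-r*dt) * [p*16.333354 + (1-p)*0.000000] = 7.749044
  V(0,0) = exp(-r*dt) * [p*44.236240 + (1-p)*7.749044] = 24.830671

Answer: Price = V(0,0) = 24.8307


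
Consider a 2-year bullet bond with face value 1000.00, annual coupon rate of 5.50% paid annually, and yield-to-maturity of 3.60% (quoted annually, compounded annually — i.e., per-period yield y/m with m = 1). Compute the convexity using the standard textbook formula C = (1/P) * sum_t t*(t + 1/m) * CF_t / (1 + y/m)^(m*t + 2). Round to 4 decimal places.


Answer: Convexity = 5.3993

Derivation:
Coupon per period c = face * coupon_rate / m = 55.000000
Periods per year m = 1; per-period yield y/m = 0.036000
Number of cashflows N = 2
Cashflows (t years, CF_t, discount factor 1/(1+y/m)^(m*t), PV):
  t = 1.0000: CF_t = 55.000000, DF = 0.965251, PV = 53.088803
  t = 2.0000: CF_t = 1055.000000, DF = 0.931709, PV = 982.953444
Price P = sum_t PV_t = 1036.042247
Convexity numerator sum_t t*(t + 1/m) * CF_t / (1+y/m)^(m*t + 2):
  t = 1.0000: term = 98.926676
  t = 2.0000: term = 5494.961936
Convexity = (1/P) * sum = 5593.888612 / 1036.042247 = 5.399286


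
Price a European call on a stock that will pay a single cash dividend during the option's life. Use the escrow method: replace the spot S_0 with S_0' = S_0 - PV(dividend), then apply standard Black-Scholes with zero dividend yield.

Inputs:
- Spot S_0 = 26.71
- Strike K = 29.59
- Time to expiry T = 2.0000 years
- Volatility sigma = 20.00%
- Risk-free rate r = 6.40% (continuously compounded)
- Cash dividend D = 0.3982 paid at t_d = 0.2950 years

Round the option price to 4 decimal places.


PV(D) = D * exp(-r * t_d) = 0.3982 * 0.98129711 = 0.39075251
S_0' = S_0 - PV(D) = 26.7100 - 0.39075251 = 26.31924749
d1 = (ln(S_0'/K) + (r + sigma^2/2)*T) / (sigma*sqrt(T)) = 0.17983157
d2 = d1 - sigma*sqrt(T) = -0.10301114
exp(-rT) = 0.87985338
N(d1) = 0.57135760; N(d2) = 0.45897706
C = S_0' * N(d1) - K * exp(-rT) * N(d2) = 26.31924749 * 0.57135760 - 29.5900 * 0.87985338 * 0.45897706 = 3.0883

Answer: Price = 3.0883


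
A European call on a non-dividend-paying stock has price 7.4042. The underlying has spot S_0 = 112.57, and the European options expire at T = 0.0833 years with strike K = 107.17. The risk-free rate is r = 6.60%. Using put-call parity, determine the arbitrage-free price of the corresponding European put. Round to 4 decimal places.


Put-call parity: C - P = S_0 * exp(-qT) - K * exp(-rT).
S_0 * exp(-qT) = 112.5700 * 1.00000000 = 112.57000000
K * exp(-rT) = 107.1700 * 0.99451729 = 106.58241746
P = C - S*exp(-qT) + K*exp(-rT)
P = 7.4042 - 112.57000000 + 106.58241746 = 1.4166

Answer: Put price = 1.4166


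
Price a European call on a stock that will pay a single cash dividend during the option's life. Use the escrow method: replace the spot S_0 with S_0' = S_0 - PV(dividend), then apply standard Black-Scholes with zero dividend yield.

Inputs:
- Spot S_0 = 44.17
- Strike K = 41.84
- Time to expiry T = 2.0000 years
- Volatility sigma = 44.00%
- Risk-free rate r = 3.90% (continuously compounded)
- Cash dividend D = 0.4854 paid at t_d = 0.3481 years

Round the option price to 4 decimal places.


PV(D) = D * exp(-r * t_d) = 0.4854 * 0.98651584 = 0.47885479
S_0' = S_0 - PV(D) = 44.1700 - 0.47885479 = 43.69114521
d1 = (ln(S_0'/K) + (r + sigma^2/2)*T) / (sigma*sqrt(T)) = 0.50605163
d2 = d1 - sigma*sqrt(T) = -0.11620234
exp(-rT) = 0.92496443
N(d1) = 0.69358980; N(d2) = 0.45374609
C = S_0' * N(d1) - K * exp(-rT) * N(d2) = 43.69114521 * 0.69358980 - 41.8400 * 0.92496443 * 0.45374609 = 12.7435

Answer: Price = 12.7435


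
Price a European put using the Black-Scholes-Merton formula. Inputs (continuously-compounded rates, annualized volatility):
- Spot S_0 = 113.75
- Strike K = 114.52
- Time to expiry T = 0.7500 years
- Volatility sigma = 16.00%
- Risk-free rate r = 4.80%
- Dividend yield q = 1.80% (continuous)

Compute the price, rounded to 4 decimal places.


Answer: Price = 5.3129

Derivation:
d1 = (ln(S/K) + (r - q + 0.5*sigma^2) * T) / (sigma * sqrt(T)) = 0.18297369
d2 = d1 - sigma * sqrt(T) = 0.04440962
exp(-rT) = 0.96464029; exp(-qT) = 0.98659072
P = K * exp(-rT) * N(-d2) - S_0 * exp(-qT) * N(-d1)
N(-d1) = 0.42740933; N(-d2) = 0.48228895
P = 114.5200 * 0.96464029 * 0.48228895 - 113.7500 * 0.98659072 * 0.42740933 = 5.3129


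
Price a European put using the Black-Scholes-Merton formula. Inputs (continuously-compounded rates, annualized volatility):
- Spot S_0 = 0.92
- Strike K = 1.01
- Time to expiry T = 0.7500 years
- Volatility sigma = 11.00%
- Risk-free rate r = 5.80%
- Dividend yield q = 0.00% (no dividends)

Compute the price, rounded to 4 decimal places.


Answer: Price = 0.0641

Derivation:
d1 = (ln(S/K) + (r - q + 0.5*sigma^2) * T) / (sigma * sqrt(T)) = -0.47546831
d2 = d1 - sigma * sqrt(T) = -0.57073110
exp(-rT) = 0.95743255; exp(-qT) = 1.00000000
P = K * exp(-rT) * N(-d2) - S_0 * exp(-qT) * N(-d1)
N(-d1) = 0.68277339; N(-d2) = 0.71590903
P = 1.0100 * 0.95743255 * 0.71590903 - 0.9200 * 1.00000000 * 0.68277339 = 0.0641


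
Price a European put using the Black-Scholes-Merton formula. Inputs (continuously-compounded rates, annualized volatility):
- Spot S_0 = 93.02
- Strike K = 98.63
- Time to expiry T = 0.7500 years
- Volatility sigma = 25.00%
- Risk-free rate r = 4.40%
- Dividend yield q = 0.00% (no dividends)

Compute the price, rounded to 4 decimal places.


Answer: Price = 9.3831

Derivation:
d1 = (ln(S/K) + (r - q + 0.5*sigma^2) * T) / (sigma * sqrt(T)) = -0.00980780
d2 = d1 - sigma * sqrt(T) = -0.22631415
exp(-rT) = 0.96753856; exp(-qT) = 1.00000000
P = K * exp(-rT) * N(-d2) - S_0 * exp(-qT) * N(-d1)
N(-d1) = 0.50391268; N(-d2) = 0.58952145
P = 98.6300 * 0.96753856 * 0.58952145 - 93.0200 * 1.00000000 * 0.50391268 = 9.3831


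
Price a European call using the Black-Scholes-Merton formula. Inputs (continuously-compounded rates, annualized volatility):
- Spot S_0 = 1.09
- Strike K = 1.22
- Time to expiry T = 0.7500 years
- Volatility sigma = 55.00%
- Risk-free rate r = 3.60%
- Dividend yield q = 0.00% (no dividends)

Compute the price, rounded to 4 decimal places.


Answer: Price = 0.1690

Derivation:
d1 = (ln(S/K) + (r - q + 0.5*sigma^2) * T) / (sigma * sqrt(T)) = 0.05828999
d2 = d1 - sigma * sqrt(T) = -0.41802398
exp(-rT) = 0.97336124; exp(-qT) = 1.00000000
C = S_0 * exp(-qT) * N(d1) - K * exp(-rT) * N(d2)
N(d1) = 0.52324118; N(d2) = 0.33796479
C = 1.0900 * 1.00000000 * 0.52324118 - 1.2200 * 0.97336124 * 0.33796479 = 0.1690


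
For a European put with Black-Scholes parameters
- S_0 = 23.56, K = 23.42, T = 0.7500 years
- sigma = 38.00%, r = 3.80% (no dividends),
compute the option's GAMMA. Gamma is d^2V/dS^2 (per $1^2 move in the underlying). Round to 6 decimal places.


d1 = 0.2692579353; d2 = -0.0598317181
phi(d1) = 0.3847396331; exp(-qT) = 1.0000000000; exp(-rT) = 0.9719022941
Gamma = exp(-qT) * phi(d1) / (S * sigma * sqrt(T)) = 1.0000000000 * 0.3847396331 / (23.5600 * 0.3800 * 0.8660254038) = 0.049622

Answer: Gamma = 0.049622


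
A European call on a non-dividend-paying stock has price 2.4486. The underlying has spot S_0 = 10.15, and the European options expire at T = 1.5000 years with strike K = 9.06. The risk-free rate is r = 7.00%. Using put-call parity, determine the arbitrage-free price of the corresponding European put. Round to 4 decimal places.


Put-call parity: C - P = S_0 * exp(-qT) - K * exp(-rT).
S_0 * exp(-qT) = 10.1500 * 1.00000000 = 10.15000000
K * exp(-rT) = 9.0600 * 0.90032452 = 8.15694017
P = C - S*exp(-qT) + K*exp(-rT)
P = 2.4486 - 10.15000000 + 8.15694017 = 0.4555

Answer: Put price = 0.4555


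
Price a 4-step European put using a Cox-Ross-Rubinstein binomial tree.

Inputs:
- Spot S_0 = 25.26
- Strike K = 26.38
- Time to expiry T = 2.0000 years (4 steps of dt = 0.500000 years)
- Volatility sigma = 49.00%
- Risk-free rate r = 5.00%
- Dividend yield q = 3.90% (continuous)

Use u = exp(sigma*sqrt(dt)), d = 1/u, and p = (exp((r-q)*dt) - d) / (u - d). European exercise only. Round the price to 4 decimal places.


Answer: Price = V(0,0) = 6.4416

Derivation:
dt = T/N = 0.500000
u = exp(sigma*sqrt(dt)) = 1.414084; d = 1/u = 0.707171
p = (exp((r-q)*dt) - d) / (u - d) = 0.422037
Discount per step: exp(-r*dt) = 0.975310
Stock lattice S(k, i) with i counting down-moves:
  k=0: S(0,0) = 25.2600
  k=1: S(1,0) = 35.7198; S(1,1) = 17.8631
  k=2: S(2,0) = 50.5108; S(2,1) = 25.2600; S(2,2) = 12.6323
  k=3: S(3,0) = 71.4265; S(3,1) = 35.7198; S(3,2) = 17.8631; S(3,3) = 8.9332
  k=4: S(4,0) = 101.0031; S(4,1) = 50.5108; S(4,2) = 25.2600; S(4,3) = 12.6323; S(4,4) = 6.3173
Terminal payoffs V(N, i) = max(K - S_T, 0):
  V(4,0) = 0.000000; V(4,1) = 0.000000; V(4,2) = 1.120000; V(4,3) = 13.747694; V(4,4) = 20.062694
Backward induction: V(k, i) = exp(-r*dt) * [p * V(k+1, i) + (1-p) * V(k+1, i+1)].
  V(3,0) = exp(-r*dt) * [p*0.000000 + (1-p)*0.000000] = 0.000000
  V(3,1) = exp(-r*dt) * [p*0.000000 + (1-p)*1.120000] = 0.631336
  V(3,2) = exp(-r*dt) * [p*1.120000 + (1-p)*13.747694] = 8.210485
  V(3,3) = exp(-r*dt) * [p*13.747694 + (1-p)*20.062694] = 16.967981
  V(2,0) = exp(-r*dt) * [p*0.000000 + (1-p)*0.631336] = 0.355879
  V(2,1) = exp(-r*dt) * [p*0.631336 + (1-p)*8.210485] = 4.888058
  V(2,2) = exp(-r*dt) * [p*8.210485 + (1-p)*16.967981] = 12.944303
  V(1,0) = exp(-r*dt) * [p*0.355879 + (1-p)*4.888058] = 2.901848
  V(1,1) = exp(-r*dt) * [p*4.888058 + (1-p)*12.944303] = 9.308618
  V(0,0) = exp(-r*dt) * [p*2.901848 + (1-p)*9.308618] = 6.441650


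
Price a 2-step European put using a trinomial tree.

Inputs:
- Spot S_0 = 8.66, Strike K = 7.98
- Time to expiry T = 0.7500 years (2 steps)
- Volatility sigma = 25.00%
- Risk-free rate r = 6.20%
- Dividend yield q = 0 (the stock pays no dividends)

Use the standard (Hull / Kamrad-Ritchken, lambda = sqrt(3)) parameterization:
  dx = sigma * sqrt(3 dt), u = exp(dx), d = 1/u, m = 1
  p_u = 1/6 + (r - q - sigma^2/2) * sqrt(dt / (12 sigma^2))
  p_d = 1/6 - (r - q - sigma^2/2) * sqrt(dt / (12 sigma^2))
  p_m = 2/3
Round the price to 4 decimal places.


dt = T/N = 0.375000; dx = sigma*sqrt(3*dt) = 0.265165
u = exp(dx) = 1.303646; d = 1/u = 0.767079
p_u = 0.188410, p_m = 0.666667, p_d = 0.144923
Discount per step: exp(-r*dt) = 0.977018
Stock lattice S(k, j) with j the centered position index:
  k=0: S(0,+0) = 8.6600
  k=1: S(1,-1) = 6.6429; S(1,+0) = 8.6600; S(1,+1) = 11.2896
  k=2: S(2,-2) = 5.0956; S(2,-1) = 6.6429; S(2,+0) = 8.6600; S(2,+1) = 11.2896; S(2,+2) = 14.7176
Terminal payoffs V(N, j) = max(K - S_T, 0):
  V(2,-2) = 2.884363; V(2,-1) = 1.337093; V(2,+0) = 0.000000; V(2,+1) = 0.000000; V(2,+2) = 0.000000
Backward induction: V(k, j) = exp(-r*dt) * [p_u * V(k+1, j+1) + p_m * V(k+1, j) + p_d * V(k+1, j-1)]
  V(1,-1) = exp(-r*dt) * [p_u*0.000000 + p_m*1.337093 + p_d*2.884363] = 1.279314
  V(1,+0) = exp(-r*dt) * [p_u*0.000000 + p_m*0.000000 + p_d*1.337093] = 0.189322
  V(1,+1) = exp(-r*dt) * [p_u*0.000000 + p_m*0.000000 + p_d*0.000000] = 0.000000
  V(0,+0) = exp(-r*dt) * [p_u*0.000000 + p_m*0.189322 + p_d*1.279314] = 0.304456

Answer: Price = V(0,0) = 0.3045


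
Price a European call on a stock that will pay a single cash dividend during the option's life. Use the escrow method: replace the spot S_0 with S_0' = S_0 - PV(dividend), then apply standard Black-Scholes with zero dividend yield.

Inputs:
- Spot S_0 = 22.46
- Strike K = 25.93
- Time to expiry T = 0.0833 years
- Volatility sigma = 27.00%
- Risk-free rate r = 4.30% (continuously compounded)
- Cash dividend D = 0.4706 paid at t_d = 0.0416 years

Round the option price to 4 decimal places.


PV(D) = D * exp(-r * t_d) = 0.4706 * 0.99821280 = 0.46975894
S_0' = S_0 - PV(D) = 22.4600 - 0.46975894 = 21.99024106
d1 = (ln(S_0'/K) + (r + sigma^2/2)*T) / (sigma*sqrt(T)) = -2.02990317
d2 = d1 - sigma*sqrt(T) = -2.10782987
exp(-rT) = 0.99642451
N(d1) = 0.02118319; N(d2) = 0.01752285
C = S_0' * N(d1) - K * exp(-rT) * N(d2) = 21.99024106 * 0.02118319 - 25.9300 * 0.99642451 * 0.01752285 = 0.0131

Answer: Price = 0.0131


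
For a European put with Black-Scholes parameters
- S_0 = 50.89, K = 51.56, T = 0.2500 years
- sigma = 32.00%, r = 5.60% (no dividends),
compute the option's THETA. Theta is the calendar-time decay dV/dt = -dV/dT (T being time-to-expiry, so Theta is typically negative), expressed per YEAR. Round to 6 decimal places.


Answer: Theta = -4.964984

Derivation:
d1 = 0.0857516408; d2 = -0.0742483592
phi(d1) = 0.3974781936; exp(-qT) = 1.0000000000; exp(-rT) = 0.9860975443
Theta = -S*exp(-qT)*phi(d1)*sigma/(2*sqrt(T)) + r*K*exp(-rT)*N(-d2) - q*S*exp(-qT)*N(-d1)
N(-d1) = 0.4658319249; N(-d2) = 0.5295936165; sqrt(T) = 0.5000000000
Term 1 = -50.8900 * 1.0000000000 * 0.3974781936 * 0.3200 / (2 * 0.5000000000) = -6.4728528871
Term 2 = 0.0560 * 51.5600 * 0.9860975443 * 0.5295936165 = 1.5078687983
Term 3 = 0 (no dividend yield, q = 0)
Theta = -6.4728528871 + (1.5078687983) + (0.0000000000) = -4.964984


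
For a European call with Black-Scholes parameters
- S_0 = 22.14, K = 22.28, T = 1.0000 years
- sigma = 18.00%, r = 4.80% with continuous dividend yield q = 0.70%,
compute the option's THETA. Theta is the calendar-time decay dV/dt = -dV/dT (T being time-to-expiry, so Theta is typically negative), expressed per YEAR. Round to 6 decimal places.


Answer: Theta = -1.215745

Derivation:
d1 = 0.2827584012; d2 = 0.1027584012
phi(d1) = 0.3833086691; exp(-qT) = 0.9930244429; exp(-rT) = 0.9531337871
Theta = -S*exp(-qT)*phi(d1)*sigma/(2*sqrt(T)) - r*K*exp(-rT)*N(d2) + q*S*exp(-qT)*N(d1)
N(d1) = 0.6113189778; N(d2) = 0.5409226393; sqrt(T) = 1.0000000000
Term 1 = -22.1400 * 0.9930244429 * 0.3833086691 * 0.1800 / (2 * 1.0000000000) = -0.7584530571
Term 2 = -0.0480 * 22.2800 * 0.9531337871 * 0.5409226393 = -0.5513729387
Term 3 = 0.0070 * 22.1400 * 0.9930244429 * 0.6113189778 = 0.0940813354
Theta = -0.7584530571 + (-0.5513729387) + (0.0940813354) = -1.215745


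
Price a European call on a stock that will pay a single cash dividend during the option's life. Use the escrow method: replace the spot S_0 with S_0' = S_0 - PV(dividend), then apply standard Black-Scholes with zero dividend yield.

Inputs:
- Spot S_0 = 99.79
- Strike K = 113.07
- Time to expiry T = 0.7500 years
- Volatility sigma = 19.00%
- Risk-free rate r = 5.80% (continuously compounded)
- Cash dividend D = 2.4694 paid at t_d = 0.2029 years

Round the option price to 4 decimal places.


Answer: Price = 2.6396

Derivation:
PV(D) = D * exp(-r * t_d) = 2.4694 * 0.98830077 = 2.44050993
S_0' = S_0 - PV(D) = 99.7900 - 2.44050993 = 97.34949007
d1 = (ln(S_0'/K) + (r + sigma^2/2)*T) / (sigma*sqrt(T)) = -0.56314200
d2 = d1 - sigma*sqrt(T) = -0.72768682
exp(-rT) = 0.95743255
N(d1) = 0.28666910; N(d2) = 0.23340266
C = S_0' * N(d1) - K * exp(-rT) * N(d2) = 97.34949007 * 0.28666910 - 113.0700 * 0.95743255 * 0.23340266 = 2.6396


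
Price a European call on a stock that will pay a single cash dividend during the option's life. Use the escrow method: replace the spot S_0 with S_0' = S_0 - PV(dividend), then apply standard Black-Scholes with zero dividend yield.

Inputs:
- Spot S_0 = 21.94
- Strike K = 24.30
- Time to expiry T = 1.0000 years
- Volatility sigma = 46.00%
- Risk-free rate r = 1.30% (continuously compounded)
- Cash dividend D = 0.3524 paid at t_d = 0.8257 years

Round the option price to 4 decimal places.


PV(D) = D * exp(-r * t_d) = 0.3524 * 0.98932330 = 0.34863753
S_0' = S_0 - PV(D) = 21.9400 - 0.34863753 = 21.59136247
d1 = (ln(S_0'/K) + (r + sigma^2/2)*T) / (sigma*sqrt(T)) = 0.00134130
d2 = d1 - sigma*sqrt(T) = -0.45865870
exp(-rT) = 0.98708414
N(d1) = 0.50053510; N(d2) = 0.32323964
C = S_0' * N(d1) - K * exp(-rT) * N(d2) = 21.59136247 * 0.50053510 - 24.3000 * 0.98708414 * 0.32323964 = 3.0540

Answer: Price = 3.0540


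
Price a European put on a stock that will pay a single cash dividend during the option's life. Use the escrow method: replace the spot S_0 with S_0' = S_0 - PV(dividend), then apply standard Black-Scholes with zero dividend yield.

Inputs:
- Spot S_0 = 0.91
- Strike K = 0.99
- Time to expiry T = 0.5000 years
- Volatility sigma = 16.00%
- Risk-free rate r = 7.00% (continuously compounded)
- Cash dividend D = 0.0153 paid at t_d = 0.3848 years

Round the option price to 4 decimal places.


Answer: Price = 0.0790

Derivation:
PV(D) = D * exp(-r * t_d) = 0.0153 * 0.97342354 = 0.01489338
S_0' = S_0 - PV(D) = 0.9100 - 0.01489338 = 0.89510662
d1 = (ln(S_0'/K) + (r + sigma^2/2)*T) / (sigma*sqrt(T)) = -0.52469183
d2 = d1 - sigma*sqrt(T) = -0.63782891
exp(-rT) = 0.96560542
N(-d1) = 0.70010128; N(-d2) = 0.73820747
P = K * exp(-rT) * N(-d2) - S_0' * N(-d1) = 0.9900 * 0.96560542 * 0.73820747 - 0.89510662 * 0.70010128 = 0.0790


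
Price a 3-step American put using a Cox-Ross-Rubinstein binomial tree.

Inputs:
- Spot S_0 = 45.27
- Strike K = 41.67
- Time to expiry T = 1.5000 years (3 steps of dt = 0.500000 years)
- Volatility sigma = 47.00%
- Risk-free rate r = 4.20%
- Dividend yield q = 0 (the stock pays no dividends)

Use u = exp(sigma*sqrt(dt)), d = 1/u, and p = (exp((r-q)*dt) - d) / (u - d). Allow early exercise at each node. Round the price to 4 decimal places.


dt = T/N = 0.500000
u = exp(sigma*sqrt(dt)) = 1.394227; d = 1/u = 0.717243
p = (exp((r-q)*dt) - d) / (u - d) = 0.449019
Discount per step: exp(-r*dt) = 0.979219
Stock lattice S(k, i) with i counting down-moves:
  k=0: S(0,0) = 45.2700
  k=1: S(1,0) = 63.1167; S(1,1) = 32.4696
  k=2: S(2,0) = 87.9990; S(2,1) = 45.2700; S(2,2) = 23.2886
  k=3: S(3,0) = 122.6905; S(3,1) = 63.1167; S(3,2) = 32.4696; S(3,3) = 16.7036
Terminal payoffs V(N, i) = max(K - S_T, 0):
  V(3,0) = 0.000000; V(3,1) = 0.000000; V(3,2) = 9.200397; V(3,3) = 24.966404
Backward induction: V(k, i) = exp(-r*dt) * [p * V(k+1, i) + (1-p) * V(k+1, i+1)]; then take max(V_cont, immediate exercise) for American.
  V(2,0) = exp(-r*dt) * [p*0.000000 + (1-p)*0.000000] = 0.000000; exercise = 0.000000; V(2,0) = max -> 0.000000
  V(2,1) = exp(-r*dt) * [p*0.000000 + (1-p)*9.200397] = 4.963897; exercise = 0.000000; V(2,1) = max -> 4.963897
  V(2,2) = exp(-r*dt) * [p*9.200397 + (1-p)*24.966404] = 17.515449; exercise = 18.381395; V(2,2) = max -> 18.381395
  V(1,0) = exp(-r*dt) * [p*0.000000 + (1-p)*4.963897] = 2.678175; exercise = 0.000000; V(1,0) = max -> 2.678175
  V(1,1) = exp(-r*dt) * [p*4.963897 + (1-p)*18.381395] = 12.099895; exercise = 9.200397; V(1,1) = max -> 12.099895
  V(0,0) = exp(-r*dt) * [p*2.678175 + (1-p)*12.099895] = 7.705828; exercise = 0.000000; V(0,0) = max -> 7.705828

Answer: Price = V(0,0) = 7.7058
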